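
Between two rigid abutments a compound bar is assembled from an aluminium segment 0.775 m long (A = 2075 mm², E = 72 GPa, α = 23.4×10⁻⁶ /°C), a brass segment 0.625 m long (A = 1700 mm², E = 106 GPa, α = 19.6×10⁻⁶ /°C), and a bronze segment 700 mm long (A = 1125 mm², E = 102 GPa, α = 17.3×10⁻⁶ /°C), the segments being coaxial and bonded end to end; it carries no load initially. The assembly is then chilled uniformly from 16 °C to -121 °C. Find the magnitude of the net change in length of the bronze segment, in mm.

|ΔL| ≈ 0.748 mm

Free thermal contraction of the whole bar: Σ αᵢΔT Lᵢ = 23.4×10⁻⁶×137×775 + 19.6×10⁻⁶×137×625 + 17.3×10⁻⁶×137×700 = 5.822 mm.
The rigid supports impose zero overall length change; the single axial force P common to all segments must satisfy P Σ Lᵢ/(AᵢEᵢ) = δ_free.
Σ Lᵢ/(AᵢEᵢ) = 775/(2075×72×10³) + 625/(1700×106×10³) + 700/(1125×102×10³) = 1.476×10⁻⁵ mm/N.
Hence P = δ_free / Σ(L/AE) = 5.822/1.476×10⁻⁵ = 394.5 kN (tensile).
For the bronze segment, free thermal change = 17.3×10⁻⁶×137×700 = 1.659 mm and elastic change from P = 394500×700/(1125×102×10³) = 2.407 mm; these oppose, so the net change is 0.748 mm (segment lengthens).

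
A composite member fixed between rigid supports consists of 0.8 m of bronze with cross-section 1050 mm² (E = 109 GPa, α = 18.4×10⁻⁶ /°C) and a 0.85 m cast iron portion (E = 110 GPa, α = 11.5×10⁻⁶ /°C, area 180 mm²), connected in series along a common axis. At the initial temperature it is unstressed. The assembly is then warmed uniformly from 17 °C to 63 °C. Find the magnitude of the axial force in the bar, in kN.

P ≈ 22.6 kN (compressive)

Free thermal expansion of the whole bar: Σ αᵢΔT Lᵢ = 18.4×10⁻⁶×46×800 + 11.5×10⁻⁶×46×850 = 1.127 mm.
The walls prevent any net length change, so an axial force P (same in every segment) develops. Compatibility: P · Σ Lᵢ/(AᵢEᵢ) = δ_free.
The series flexibility is Σ Lᵢ/(AᵢEᵢ) = 800/(1050×109×10³) + 850/(180×110×10³) = 4.992×10⁻⁵ mm/N.
Hence P = δ_free / Σ(L/AE) = 1.127/4.992×10⁻⁵ = 22.57 kN (compressive).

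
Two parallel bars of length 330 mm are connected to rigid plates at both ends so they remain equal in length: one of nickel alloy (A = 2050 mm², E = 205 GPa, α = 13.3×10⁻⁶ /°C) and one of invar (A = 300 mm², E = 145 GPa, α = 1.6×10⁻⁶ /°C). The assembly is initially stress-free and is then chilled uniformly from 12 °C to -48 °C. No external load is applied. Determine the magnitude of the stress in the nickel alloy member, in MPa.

Both members must finish at the same length. With the larger α, the nickel alloy tends to over-contract; the plates restrain it, putting the nickel alloy in tension and the invar in compression. With no external load the two internal forces are equal and opposite, magnitude P.
Setting the final lengths equal and cancelling L: (α₁ − α₂)ΔT = P/(A₁E₁) + P/(A₂E₂).
|α₁ − α₂|·ΔT = 11.7×10⁻⁶ × 60 = 0.000702.
1/(A₁E₁) + 1/(A₂E₂) = 1/(2050×205×10³) + 1/(300×145×10³) = 2.537×10⁻⁸ N⁻¹.
P = 0.000702 / 2.537×10⁻⁸ = 27670 N = 27.67 kN.
σ_{nickel alloy} = P/A₁ = 27670/2050 = 13.5 MPa, tensile.

σ ≈ 13.5 MPa (tensile)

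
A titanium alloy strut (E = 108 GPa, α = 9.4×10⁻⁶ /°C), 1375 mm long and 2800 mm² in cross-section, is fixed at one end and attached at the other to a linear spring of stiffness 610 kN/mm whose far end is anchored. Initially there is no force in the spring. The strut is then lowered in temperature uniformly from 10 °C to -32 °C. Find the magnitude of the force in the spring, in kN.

P ≈ 87.8 kN

Free thermal contraction: δ_free = αΔT L = 9.4×10⁻⁶ × 42 × 1375 = 0.5429 mm.
With a force P in the spring, the elastic change of the strut is PL/(AE) and that of the spring is P/k; compatibility requires their sum to equal δ_free.
So P = δ_free / [L/(AE) + 1/k] = 0.5429 / [ 1375/(2800×108×10³) + 1/(610×10³) ].
P = 0.5429 / 6.186×10⁻⁶ = 87750 N.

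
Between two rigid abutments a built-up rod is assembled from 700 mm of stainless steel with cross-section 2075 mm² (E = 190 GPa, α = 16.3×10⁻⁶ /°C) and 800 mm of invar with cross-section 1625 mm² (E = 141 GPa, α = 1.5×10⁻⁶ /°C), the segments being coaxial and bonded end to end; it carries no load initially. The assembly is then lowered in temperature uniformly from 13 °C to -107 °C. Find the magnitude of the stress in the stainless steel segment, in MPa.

σ ≈ 138 MPa (tensile)

With the walls removed the bar would change length by δ_free = Σ αᵢΔT Lᵢ = 16.3×10⁻⁶×120×700 + 1.5×10⁻⁶×120×800 = 1.513 mm.
The walls prevent any net length change, so an axial force P (same in every segment) develops. Compatibility: P · Σ Lᵢ/(AᵢEᵢ) = δ_free.
The series flexibility is Σ Lᵢ/(AᵢEᵢ) = 700/(2075×190×10³) + 800/(1625×141×10³) = 5.267×10⁻⁶ mm/N.
Hence P = δ_free / Σ(L/AE) = 1.513/5.267×10⁻⁶ = 287.3 kN (tensile).
σ_{stainless steel} = P / A = 287300 / 2075 = 138.5 MPa.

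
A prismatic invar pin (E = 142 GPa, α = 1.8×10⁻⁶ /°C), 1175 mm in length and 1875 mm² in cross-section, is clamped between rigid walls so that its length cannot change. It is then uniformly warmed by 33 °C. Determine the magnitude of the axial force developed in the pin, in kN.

P ≈ 15.8 kN (compressive)

Full restraint means ε = 0, so the stress is σ = EαΔT = 142×10³ × 1.8×10⁻⁶ × 33 = 8.435 MPa.
Axial force P = σA = 8.435 × 1875 = 15820 N = 15.82 kN, compressive.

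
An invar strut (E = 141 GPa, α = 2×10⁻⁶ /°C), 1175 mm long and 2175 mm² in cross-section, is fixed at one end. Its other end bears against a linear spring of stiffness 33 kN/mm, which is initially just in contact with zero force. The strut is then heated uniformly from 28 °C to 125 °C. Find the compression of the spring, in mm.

If the spring were absent the strut would lengthen by αΔT L = 2×10⁻⁶ × 97 × 1175 = 0.2279 mm.
Let P be the compressive force at the spring. The strut shortens elastically by PL/(AE) and the spring compresses by P/k; together these equal δ_free.
P [ L/(AE) + 1/k ] = δ_free → P [ 1175/(2175×141×10³) + 1/(33×10³) ] = 0.2279.
P = 0.2279 / 3.413×10⁻⁵ = 6678 N.
Spring compression = P/k = 6678/(33×10³) = 0.2024 mm.

δ ≈ 0.202 mm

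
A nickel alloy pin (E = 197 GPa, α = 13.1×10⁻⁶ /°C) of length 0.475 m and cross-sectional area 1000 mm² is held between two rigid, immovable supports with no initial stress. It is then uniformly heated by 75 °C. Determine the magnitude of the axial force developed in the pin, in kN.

Full restraint means ε = 0, so the stress is σ = EαΔT = 197×10³ × 13.1×10⁻⁶ × 75 = 193.6 MPa.
Then P = σA = 193.6 × 1000 mm² = 193.6 kN, compressive.

P ≈ 194 kN (compressive)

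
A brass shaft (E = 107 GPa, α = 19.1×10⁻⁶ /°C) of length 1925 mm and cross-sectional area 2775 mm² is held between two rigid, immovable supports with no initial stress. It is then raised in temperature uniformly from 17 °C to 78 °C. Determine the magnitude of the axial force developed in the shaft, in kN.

The ends cannot move, so σ = EαΔT = 107×10³ × 19.1×10⁻⁶ × 61 = 124.7 MPa.
Axial force P = σA = 124.7 × 2775 = 345900 N = 345.9 kN, compressive.

P ≈ 346 kN (compressive)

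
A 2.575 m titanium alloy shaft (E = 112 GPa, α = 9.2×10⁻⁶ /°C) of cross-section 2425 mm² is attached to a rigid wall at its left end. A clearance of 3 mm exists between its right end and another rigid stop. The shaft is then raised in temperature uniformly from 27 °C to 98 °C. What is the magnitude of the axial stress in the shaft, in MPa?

σ ≈ 0 MPa

Unrestrained expansion: δ_free = αΔT L = 9.2×10⁻⁶ × 71 × 2575 = 1.682 mm.
Since δ_free = 1.68 mm is less than the 3 mm gap, the shaft never touches the wall. No axial force develops.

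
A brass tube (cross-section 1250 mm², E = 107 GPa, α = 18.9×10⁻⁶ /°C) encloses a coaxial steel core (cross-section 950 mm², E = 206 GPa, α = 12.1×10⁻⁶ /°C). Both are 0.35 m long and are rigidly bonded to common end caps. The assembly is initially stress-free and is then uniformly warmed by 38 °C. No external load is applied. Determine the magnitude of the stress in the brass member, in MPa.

The brass has the larger α, so on heating it would change length more than the steel if both were free. The rigid plates force a common final length, so the brass is put into compression and the steel into tension, with equal and opposite forces P (no external load).
Equating the net (thermal + elastic) strains gives |α₁ − α₂|·ΔT = P·[1/(A₁E₁) + 1/(A₂E₂)].
|α₁ − α₂|·ΔT = 6.8×10⁻⁶ × 38 = 0.0002584.
1/(A₁E₁) + 1/(A₂E₂) = 1/(1250×107×10³) + 1/(950×206×10³) = 1.259×10⁻⁸ N⁻¹.
P = 0.0002584 / 1.259×10⁻⁸ = 20530 N = 20.53 kN.
σ_{brass} = P/A₁ = 20530/1250 = 16.42 MPa, compressive.

σ ≈ 16.4 MPa (compressive)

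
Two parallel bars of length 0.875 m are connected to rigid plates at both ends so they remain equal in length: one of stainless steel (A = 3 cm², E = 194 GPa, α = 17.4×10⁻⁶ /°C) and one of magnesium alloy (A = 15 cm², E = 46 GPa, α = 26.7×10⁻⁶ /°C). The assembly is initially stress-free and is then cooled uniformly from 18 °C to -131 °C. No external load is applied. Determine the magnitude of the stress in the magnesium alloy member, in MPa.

Equilibrium of a rigid end plate with no external load gives equal and opposite internal forces ±P in the two members. Since α_{magnesium alloy} > α_{stainless steel}, cooling drives the magnesium alloy into tension and the stainless steel into compression.
Compatibility of the two members (thermal + elastic change equal): (α₁ − α₂)ΔT = P·[1/(A₁E₁) + 1/(A₂E₂)].
|α₁ − α₂|·ΔT = 9.3×10⁻⁶ × 149 = 0.001386.
1/(A₁E₁) + 1/(A₂E₂) = 1/(300×194×10³) + 1/(1500×46×10³) = 3.167×10⁻⁸ N⁻¹.
So P = 0.001386 / 3.167×10⁻⁸ = 43.75 kN.
σ_{magnesium alloy} = P/A₂ = 43750/1500 = 29.17 MPa, tensile.

σ ≈ 29.2 MPa (tensile)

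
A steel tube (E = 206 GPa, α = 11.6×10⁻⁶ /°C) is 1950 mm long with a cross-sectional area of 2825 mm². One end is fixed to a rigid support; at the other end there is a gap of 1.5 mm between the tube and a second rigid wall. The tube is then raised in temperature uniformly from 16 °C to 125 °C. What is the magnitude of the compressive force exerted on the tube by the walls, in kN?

If the wall were absent the tube would grow by αΔT L = 11.6×10⁻⁶ × 109 × 1950 = 2.466 mm.
After closing the 1.5 mm clearance, 2.466 − 1.5 = 0.9656 mm of expansion remains to be suppressed by the wall.
Compatibility: PL/(AE) = 0.9656 mm, so σ = P/A = E × (0.9656/1950) = 102 MPa.
P = σA = 102 × 2825 = 288.2 kN.

P ≈ 288 kN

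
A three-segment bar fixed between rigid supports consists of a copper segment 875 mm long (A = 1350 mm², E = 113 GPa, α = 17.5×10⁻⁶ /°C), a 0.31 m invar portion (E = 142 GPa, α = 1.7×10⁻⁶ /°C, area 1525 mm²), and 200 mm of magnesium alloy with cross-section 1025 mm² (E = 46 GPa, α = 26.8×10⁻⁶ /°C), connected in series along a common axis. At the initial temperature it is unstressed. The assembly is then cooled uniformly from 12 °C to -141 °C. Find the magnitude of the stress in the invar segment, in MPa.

σ ≈ 186 MPa (tensile)

With the walls removed the bar would change length by δ_free = Σ αᵢΔT Lᵢ = 17.5×10⁻⁶×153×875 + 1.7×10⁻⁶×153×310 + 26.8×10⁻⁶×153×200 = 3.244 mm.
Since the ends are fixed, an axial force P builds up, equal in every segment, with P · Σ Lᵢ/(AᵢEᵢ) = δ_free.
The series flexibility is Σ Lᵢ/(AᵢEᵢ) = 875/(1350×113×10³) + 310/(1525×142×10³) + 200/(1025×46×10³) = 1.141×10⁻⁵ mm/N.
So P = 3.244 / 1.141×10⁻⁵ = 284.3 kN, tensile.
σ_{invar} = P / A = 284300 / 1525 = 186.4 MPa.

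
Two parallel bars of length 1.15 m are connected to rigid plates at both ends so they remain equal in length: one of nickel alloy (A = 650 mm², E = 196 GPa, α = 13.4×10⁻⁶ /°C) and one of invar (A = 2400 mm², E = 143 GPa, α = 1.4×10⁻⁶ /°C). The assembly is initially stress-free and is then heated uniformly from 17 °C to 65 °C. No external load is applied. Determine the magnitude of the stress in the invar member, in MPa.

Both members must finish at the same length. With the larger α, the nickel alloy tends to over-expand; the plates restrain it, putting the nickel alloy in compression and the invar in tension. With no external load the two internal forces are equal and opposite, magnitude P.
Compatibility of the two members (thermal + elastic change equal): (α₁ − α₂)ΔT = P·[1/(A₁E₁) + 1/(A₂E₂)].
|α₁ − α₂|·ΔT = 12×10⁻⁶ × 48 = 0.000576.
1/(A₁E₁) + 1/(A₂E₂) = 1/(650×196×10³) + 1/(2400×143×10³) = 1.076×10⁻⁸ N⁻¹.
P = 0.000576 / 1.076×10⁻⁸ = 53520 N = 53.52 kN.
σ_{invar} = P/A₂ = 53520/2400 = 22.3 MPa, tensile.

σ ≈ 22.3 MPa (tensile)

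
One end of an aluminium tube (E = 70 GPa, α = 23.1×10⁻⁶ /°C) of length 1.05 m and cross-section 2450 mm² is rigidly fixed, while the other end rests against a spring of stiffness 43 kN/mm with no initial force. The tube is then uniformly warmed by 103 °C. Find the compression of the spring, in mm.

Free thermal expansion: δ_free = αΔT L = 23.1×10⁻⁶ × 103 × 1050 = 2.498 mm.
Let P be the compressive force at the spring. The tube shortens elastically by PL/(AE) and the spring compresses by P/k; together these equal δ_free.
So P = δ_free / [L/(AE) + 1/k] = 2.498 / [ 1050/(2450×70×10³) + 1/(43×10³) ].
P = 2.498 / 2.938×10⁻⁵ = 85040 N.
Spring compression = P/k = 85040/(43×10³) = 1.978 mm.

δ ≈ 1.98 mm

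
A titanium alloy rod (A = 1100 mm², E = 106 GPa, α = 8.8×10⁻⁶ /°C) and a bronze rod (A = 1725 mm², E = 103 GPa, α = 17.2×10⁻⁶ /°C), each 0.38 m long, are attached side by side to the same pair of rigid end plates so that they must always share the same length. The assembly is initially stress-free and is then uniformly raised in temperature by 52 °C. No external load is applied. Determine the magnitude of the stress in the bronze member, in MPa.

Both members must finish at the same length. With the larger α, the bronze tends to over-expand; the plates restrain it, putting the bronze in compression and the titanium alloy in tension. With no external load the two internal forces are equal and opposite, magnitude P.
Compatibility of the two members (thermal + elastic change equal): (α₁ − α₂)ΔT = P·[1/(A₁E₁) + 1/(A₂E₂)].
|α₁ − α₂|·ΔT = 8.4×10⁻⁶ × 52 = 0.0004368.
1/(A₁E₁) + 1/(A₂E₂) = 1/(1100×106×10³) + 1/(1725×103×10³) = 1.42×10⁻⁸ N⁻¹.
P = 0.0004368 / 1.42×10⁻⁸ = 30750 N = 30.75 kN.
σ_{bronze} = P/A₂ = 30750/1725 = 17.83 MPa, compressive.

σ ≈ 17.8 MPa (compressive)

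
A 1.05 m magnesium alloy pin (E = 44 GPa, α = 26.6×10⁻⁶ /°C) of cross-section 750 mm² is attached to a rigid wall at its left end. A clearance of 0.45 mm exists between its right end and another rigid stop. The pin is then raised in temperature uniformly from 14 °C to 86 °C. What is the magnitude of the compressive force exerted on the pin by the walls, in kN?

Free thermal elongation = αΔT L = 26.6×10⁻⁶ × 72 × 1050 = 2.011 mm.
This exceeds the 0.45 mm gap, so the wall pushes back. The portion of expansion that must be recovered elastically is δ_free − gap = 2.011 − 0.45 = 1.561 mm.
That suppressed elongation corresponds to σ = E·Δ/L = 44×10³ × 1.561/1050 = 65.41 MPa.
P = σA = 65.41 × 750 = 49.06 kN.

P ≈ 49.1 kN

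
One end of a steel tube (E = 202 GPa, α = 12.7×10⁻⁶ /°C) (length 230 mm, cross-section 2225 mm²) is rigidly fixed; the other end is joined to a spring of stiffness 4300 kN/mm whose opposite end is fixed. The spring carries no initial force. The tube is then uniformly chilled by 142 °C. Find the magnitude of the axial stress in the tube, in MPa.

σ ≈ 250 MPa (tensile)

The unrestrained thermal change is αΔT L = 12.7×10⁻⁶ × 142 × 230 = 0.4148 mm.
Let P be the tensile force in the spring. The tube extends elastically by PL/(AE) and the spring stretches by P/k; together these equal δ_free.
P [ L/(AE) + 1/k ] = δ_free → P [ 230/(2225×202×10³) + 1/(4300×10³) ] = 0.4148.
P = 0.4148 / 7.443×10⁻⁷ = 557300 N.
σ = P/A = 557300/2225 = 250.5 MPa.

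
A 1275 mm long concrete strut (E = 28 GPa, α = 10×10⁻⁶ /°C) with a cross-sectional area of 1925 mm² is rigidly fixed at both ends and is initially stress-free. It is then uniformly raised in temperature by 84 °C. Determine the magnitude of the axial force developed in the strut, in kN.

P ≈ 45.3 kN (compressive)

The ends cannot move, so σ = EαΔT = 28×10³ × 10×10⁻⁶ × 84 = 23.52 MPa.
P = AEαΔT = 1925 × 28×10³ × 10×10⁻⁶ × 84 = 45.28 kN (compressive).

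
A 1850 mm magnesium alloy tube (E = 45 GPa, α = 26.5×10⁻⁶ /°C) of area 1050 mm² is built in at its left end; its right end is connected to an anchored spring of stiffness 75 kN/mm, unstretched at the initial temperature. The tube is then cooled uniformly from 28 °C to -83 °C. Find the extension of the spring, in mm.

δ ≈ 1.38 mm

The unrestrained thermal change is αΔT L = 26.5×10⁻⁶ × 111 × 1850 = 5.442 mm.
Let P be the tensile force in the spring. The tube extends elastically by PL/(AE) and the spring stretches by P/k; together these equal δ_free.
So P = δ_free / [L/(AE) + 1/k] = 5.442 / [ 1850/(1050×45×10³) + 1/(75×10³) ].
P = 5.442 / 5.249×10⁻⁵ = 103700 N.
Spring extension = P/k = 103700/(75×10³) = 1.382 mm.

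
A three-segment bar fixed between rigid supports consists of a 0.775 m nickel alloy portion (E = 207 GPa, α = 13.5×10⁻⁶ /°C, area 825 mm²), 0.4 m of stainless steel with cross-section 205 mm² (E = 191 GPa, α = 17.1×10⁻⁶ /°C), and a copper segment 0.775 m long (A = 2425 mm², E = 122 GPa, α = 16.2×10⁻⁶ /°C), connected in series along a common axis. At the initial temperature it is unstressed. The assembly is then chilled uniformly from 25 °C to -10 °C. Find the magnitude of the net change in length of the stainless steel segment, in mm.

Free thermal contraction of the whole bar: Σ αᵢΔT Lᵢ = 13.5×10⁻⁶×35×775 + 17.1×10⁻⁶×35×400 + 16.2×10⁻⁶×35×775 = 1.045 mm.
Since the ends are fixed, an axial force P builds up, equal in every segment, with P · Σ Lᵢ/(AᵢEᵢ) = δ_free.
Σ Lᵢ/(AᵢEᵢ) = 775/(825×207×10³) + 400/(205×191×10³) + 775/(2425×122×10³) = 1.737×10⁻⁵ mm/N.
Hence P = δ_free / Σ(L/AE) = 1.045/1.737×10⁻⁵ = 60.15 kN (tensile).
For the stainless steel segment, free thermal change = 17.1×10⁻⁶×35×400 = 0.2394 mm and elastic change from P = 60150×400/(205×191×10³) = 0.6145 mm; these oppose, so the net change is 0.375 mm (segment lengthens).

|ΔL| ≈ 0.375 mm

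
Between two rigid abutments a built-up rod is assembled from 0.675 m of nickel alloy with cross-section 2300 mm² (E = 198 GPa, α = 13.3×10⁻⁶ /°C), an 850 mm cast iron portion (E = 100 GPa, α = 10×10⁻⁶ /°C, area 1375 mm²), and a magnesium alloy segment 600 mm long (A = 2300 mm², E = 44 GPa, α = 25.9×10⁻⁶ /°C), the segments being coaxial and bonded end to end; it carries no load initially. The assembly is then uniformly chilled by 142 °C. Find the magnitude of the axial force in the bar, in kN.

With the walls removed the bar would change length by δ_free = Σ αᵢΔT Lᵢ = 13.3×10⁻⁶×142×675 + 10×10⁻⁶×142×850 + 25.9×10⁻⁶×142×600 = 4.688 mm.
The rigid supports impose zero overall length change; the single axial force P common to all segments must satisfy P Σ Lᵢ/(AᵢEᵢ) = δ_free.
Σ Lᵢ/(AᵢEᵢ) = 675/(2300×198×10³) + 850/(1375×100×10³) + 600/(2300×44×10³) = 1.359×10⁻⁵ mm/N.
So P = 4.688 / 1.359×10⁻⁵ = 344.9 kN, tensile.

P ≈ 345 kN (tensile)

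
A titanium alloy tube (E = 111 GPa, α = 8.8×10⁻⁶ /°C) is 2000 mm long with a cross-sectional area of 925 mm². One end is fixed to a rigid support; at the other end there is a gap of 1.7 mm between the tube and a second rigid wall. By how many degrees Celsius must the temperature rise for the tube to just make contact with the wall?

ΔT ≈ 96.6 °C

The gap closes when αΔT L = 1.7 mm, since the tube is still unstressed at that instant.
ΔT = 1.7 / (8.8×10⁻⁶ × 2000) = 96.59 °C.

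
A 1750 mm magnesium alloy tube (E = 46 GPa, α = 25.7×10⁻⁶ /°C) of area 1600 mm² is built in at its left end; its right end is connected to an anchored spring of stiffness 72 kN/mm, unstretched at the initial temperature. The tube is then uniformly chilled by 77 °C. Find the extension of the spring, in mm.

If the spring were absent the tube would shorten by αΔT L = 25.7×10⁻⁶ × 77 × 1750 = 3.463 mm.
With a force P in the spring, the elastic change of the tube is PL/(AE) and that of the spring is P/k; compatibility requires their sum to equal δ_free.
P [ L/(AE) + 1/k ] = δ_free → P [ 1750/(1600×46×10³) + 1/(72×10³) ] = 3.463.
P = 3.463 / 3.767×10⁻⁵ = 91940 N.
Spring extension = P/k = 91940/(72×10³) = 1.277 mm.

δ ≈ 1.28 mm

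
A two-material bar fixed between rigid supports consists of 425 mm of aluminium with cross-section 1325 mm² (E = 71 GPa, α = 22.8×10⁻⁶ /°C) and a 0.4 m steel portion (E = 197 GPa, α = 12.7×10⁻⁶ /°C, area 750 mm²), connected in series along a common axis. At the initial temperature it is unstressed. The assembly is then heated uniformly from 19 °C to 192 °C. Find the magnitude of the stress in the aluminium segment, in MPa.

With the walls removed the bar would change length by δ_free = Σ αᵢΔT Lᵢ = 22.8×10⁻⁶×173×425 + 12.7×10⁻⁶×173×400 = 2.555 mm.
The walls prevent any net length change, so an axial force P (same in every segment) develops. Compatibility: P · Σ Lᵢ/(AᵢEᵢ) = δ_free.
The series flexibility is Σ Lᵢ/(AᵢEᵢ) = 425/(1325×71×10³) + 400/(750×197×10³) = 7.225×10⁻⁶ mm/N.
Hence P = δ_free / Σ(L/AE) = 2.555/7.225×10⁻⁶ = 353.7 kN (compressive).
σ_{aluminium} = P / A = 353700 / 1325 = 266.9 MPa.

σ ≈ 267 MPa (compressive)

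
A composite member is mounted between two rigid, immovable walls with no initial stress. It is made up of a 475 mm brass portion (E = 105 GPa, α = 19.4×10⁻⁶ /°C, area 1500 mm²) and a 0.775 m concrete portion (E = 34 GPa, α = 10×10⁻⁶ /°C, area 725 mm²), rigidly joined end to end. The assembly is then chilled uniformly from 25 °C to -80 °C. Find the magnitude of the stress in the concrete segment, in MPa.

With the walls removed the bar would change length by δ_free = Σ αᵢΔT Lᵢ = 19.4×10⁻⁶×105×475 + 10×10⁻⁶×105×775 = 1.781 mm.
The walls prevent any net length change, so an axial force P (same in every segment) develops. Compatibility: P · Σ Lᵢ/(AᵢEᵢ) = δ_free.
The series flexibility is Σ Lᵢ/(AᵢEᵢ) = 475/(1500×105×10³) + 775/(725×34×10³) = 3.446×10⁻⁵ mm/N.
P = 1.781 / 3.446×10⁻⁵ = 51700 N = 51.7 kN, tensile.
σ_{concrete} = P / A = 51700 / 725 = 71.31 MPa.

σ ≈ 71.3 MPa (tensile)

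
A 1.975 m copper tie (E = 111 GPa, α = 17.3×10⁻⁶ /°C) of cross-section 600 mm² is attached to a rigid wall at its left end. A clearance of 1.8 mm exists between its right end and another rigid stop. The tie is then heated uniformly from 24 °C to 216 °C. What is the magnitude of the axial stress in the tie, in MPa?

σ ≈ 268 MPa (compressive)

If the wall were absent the tie would grow by αΔT L = 17.3×10⁻⁶ × 192 × 1975 = 6.56 mm.
The gap closes (δ_free > 1.8 mm) and the wall then resists a further 6.56 − 1.8 = 4.76 mm of expansion.
That suppressed elongation corresponds to σ = E·Δ/L = 111×10³ × 4.76/1975 = 267.5 MPa.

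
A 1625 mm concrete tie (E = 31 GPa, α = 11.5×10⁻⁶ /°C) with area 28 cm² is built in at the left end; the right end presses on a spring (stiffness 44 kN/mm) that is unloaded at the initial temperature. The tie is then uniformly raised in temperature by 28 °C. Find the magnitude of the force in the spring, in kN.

The unrestrained thermal change is αΔT L = 11.5×10⁻⁶ × 28 × 1625 = 0.5232 mm.
Let P be the compressive force at the spring. The tie shortens elastically by PL/(AE) and the spring compresses by P/k; together these equal δ_free.
So P = δ_free / [L/(AE) + 1/k] = 0.5232 / [ 1625/(2800×31×10³) + 1/(44×10³) ].
P = 0.5232 / 4.145×10⁻⁵ = 12620 N.

P ≈ 12.6 kN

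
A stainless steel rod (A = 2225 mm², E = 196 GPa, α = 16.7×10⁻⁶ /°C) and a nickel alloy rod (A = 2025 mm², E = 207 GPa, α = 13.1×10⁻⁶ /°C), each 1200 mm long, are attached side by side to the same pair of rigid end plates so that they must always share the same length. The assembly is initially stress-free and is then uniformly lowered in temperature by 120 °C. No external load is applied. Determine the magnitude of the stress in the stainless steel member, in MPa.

σ ≈ 41.5 MPa (tensile)

Equilibrium of a rigid end plate with no external load gives equal and opposite internal forces ±P in the two members. Since α_{stainless steel} > α_{nickel alloy}, cooling drives the stainless steel into tension and the nickel alloy into compression.
Equating the net (thermal + elastic) strains gives |α₁ − α₂|·ΔT = P·[1/(A₁E₁) + 1/(A₂E₂)].
|α₁ − α₂|·ΔT = 3.6×10⁻⁶ × 120 = 0.000432.
1/(A₁E₁) + 1/(A₂E₂) = 1/(2225×196×10³) + 1/(2025×207×10³) = 4.679×10⁻⁹ N⁻¹.
So P = 0.000432 / 4.679×10⁻⁹ = 92.33 kN.
σ_{stainless steel} = P/A₁ = 92330/2225 = 41.5 MPa, tensile.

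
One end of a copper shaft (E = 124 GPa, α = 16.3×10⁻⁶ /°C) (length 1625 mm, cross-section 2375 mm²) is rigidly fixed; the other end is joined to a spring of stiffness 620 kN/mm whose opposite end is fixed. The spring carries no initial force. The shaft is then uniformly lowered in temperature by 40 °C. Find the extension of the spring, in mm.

δ ≈ 0.24 mm

The unrestrained thermal change is αΔT L = 16.3×10⁻⁶ × 40 × 1625 = 1.06 mm.
With a force P in the spring, the elastic change of the shaft is PL/(AE) and that of the spring is P/k; compatibility requires their sum to equal δ_free.
P [ L/(AE) + 1/k ] = δ_free → P [ 1625/(2375×124×10³) + 1/(620×10³) ] = 1.06.
P = 1.06 / 7.131×10⁻⁶ = 148600 N.
Spring extension = P/k = 148600/(620×10³) = 0.2396 mm.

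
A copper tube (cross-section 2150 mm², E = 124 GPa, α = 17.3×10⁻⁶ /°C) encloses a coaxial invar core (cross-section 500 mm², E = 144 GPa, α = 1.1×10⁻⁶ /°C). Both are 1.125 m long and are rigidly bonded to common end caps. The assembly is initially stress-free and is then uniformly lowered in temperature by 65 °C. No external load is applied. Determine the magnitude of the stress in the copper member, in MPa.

Both members must finish at the same length. With the larger α, the copper tends to over-contract; the plates restrain it, putting the copper in tension and the invar in compression. With no external load the two internal forces are equal and opposite, magnitude P.
Compatibility of the two members (thermal + elastic change equal): (α₁ − α₂)ΔT = P·[1/(A₁E₁) + 1/(A₂E₂)].
|α₁ − α₂|·ΔT = 16.2×10⁻⁶ × 65 = 0.001053.
1/(A₁E₁) + 1/(A₂E₂) = 1/(2150×124×10³) + 1/(500×144×10³) = 1.764×10⁻⁸ N⁻¹.
So P = 0.001053 / 1.764×10⁻⁸ = 59.69 kN.
σ_{copper} = P/A₁ = 59690/2150 = 27.76 MPa, tensile.

σ ≈ 27.8 MPa (tensile)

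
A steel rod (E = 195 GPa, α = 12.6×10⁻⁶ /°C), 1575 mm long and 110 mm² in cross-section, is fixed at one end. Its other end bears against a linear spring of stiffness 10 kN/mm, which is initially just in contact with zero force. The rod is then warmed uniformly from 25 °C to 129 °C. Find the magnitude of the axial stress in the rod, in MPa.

If the spring were absent the rod would lengthen by αΔT L = 12.6×10⁻⁶ × 104 × 1575 = 2.064 mm.
Let P be the compressive force at the spring. The rod shortens elastically by PL/(AE) and the spring compresses by P/k; together these equal δ_free.
So P = δ_free / [L/(AE) + 1/k] = 2.064 / [ 1575/(110×195×10³) + 1/(10×10³) ].
P = 2.064 / 0.0001734 = 11900 N.
σ = P/A = 11900/110 = 108.2 MPa.

σ ≈ 108 MPa (compressive)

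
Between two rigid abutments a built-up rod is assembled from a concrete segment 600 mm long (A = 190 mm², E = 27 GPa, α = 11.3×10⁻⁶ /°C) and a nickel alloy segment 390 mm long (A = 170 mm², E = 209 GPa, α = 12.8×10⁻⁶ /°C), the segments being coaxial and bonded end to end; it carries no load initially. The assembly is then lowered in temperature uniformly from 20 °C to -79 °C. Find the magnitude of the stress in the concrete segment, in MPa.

With the walls removed the bar would change length by δ_free = Σ αᵢΔT Lᵢ = 11.3×10⁻⁶×99×600 + 12.8×10⁻⁶×99×390 = 1.165 mm.
The walls prevent any net length change, so an axial force P (same in every segment) develops. Compatibility: P · Σ Lᵢ/(AᵢEᵢ) = δ_free.
Σ Lᵢ/(AᵢEᵢ) = 600/(190×27×10³) + 390/(170×209×10³) = 0.0001279 mm/N.
So P = 1.165 / 0.0001279 = 9.109 kN, tensile.
σ_{concrete} = P / A = 9109 / 190 = 47.94 MPa.

σ ≈ 47.9 MPa (tensile)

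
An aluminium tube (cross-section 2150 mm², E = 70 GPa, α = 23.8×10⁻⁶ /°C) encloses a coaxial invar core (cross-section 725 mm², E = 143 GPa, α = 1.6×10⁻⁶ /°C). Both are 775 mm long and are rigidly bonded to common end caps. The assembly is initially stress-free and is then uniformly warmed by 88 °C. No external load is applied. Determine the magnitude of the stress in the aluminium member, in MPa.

σ ≈ 55.8 MPa (compressive)

Both members must finish at the same length. With the larger α, the aluminium tends to over-expand; the plates restrain it, putting the aluminium in compression and the invar in tension. With no external load the two internal forces are equal and opposite, magnitude P.
Equating the net (thermal + elastic) strains gives |α₁ − α₂|·ΔT = P·[1/(A₁E₁) + 1/(A₂E₂)].
|α₁ − α₂|·ΔT = 22.2×10⁻⁶ × 88 = 0.001954.
1/(A₁E₁) + 1/(A₂E₂) = 1/(2150×70×10³) + 1/(725×143×10³) = 1.629×10⁻⁸ N⁻¹.
P = 0.001954 / 1.629×10⁻⁸ = 119900 N = 119.9 kN.
σ_{aluminium} = P/A₁ = 119900/2150 = 55.78 MPa, compressive.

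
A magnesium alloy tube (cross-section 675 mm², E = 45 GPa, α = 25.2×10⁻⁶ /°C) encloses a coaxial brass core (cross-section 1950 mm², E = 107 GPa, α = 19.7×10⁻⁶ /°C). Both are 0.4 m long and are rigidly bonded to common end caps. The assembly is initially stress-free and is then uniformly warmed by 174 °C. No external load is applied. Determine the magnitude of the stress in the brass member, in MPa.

The magnesium alloy has the larger α, so on heating it would change length more than the brass if both were free. The rigid plates force a common final length, so the magnesium alloy is put into compression and the brass into tension, with equal and opposite forces P (no external load).
Compatibility of the two members (thermal + elastic change equal): (α₁ − α₂)ΔT = P·[1/(A₁E₁) + 1/(A₂E₂)].
|α₁ − α₂|·ΔT = 5.5×10⁻⁶ × 174 = 0.000957.
1/(A₁E₁) + 1/(A₂E₂) = 1/(675×45×10³) + 1/(1950×107×10³) = 3.771×10⁻⁸ N⁻¹.
So P = 0.000957 / 3.771×10⁻⁸ = 25.37 kN.
σ_{brass} = P/A₂ = 25370/1950 = 13.01 MPa, tensile.

σ ≈ 13 MPa (tensile)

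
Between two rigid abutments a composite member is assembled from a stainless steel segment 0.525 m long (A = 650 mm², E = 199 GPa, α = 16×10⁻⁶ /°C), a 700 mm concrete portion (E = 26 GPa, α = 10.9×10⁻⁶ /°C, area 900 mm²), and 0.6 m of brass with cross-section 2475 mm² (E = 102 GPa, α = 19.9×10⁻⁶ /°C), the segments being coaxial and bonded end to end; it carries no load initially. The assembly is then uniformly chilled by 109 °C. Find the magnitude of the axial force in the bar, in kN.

If the supports were absent, the total length change would be Σ αᵢΔT Lᵢ = 16×10⁻⁶×109×525 + 10.9×10⁻⁶×109×700 + 19.9×10⁻⁶×109×600 = 3.049 mm.
The rigid supports impose zero overall length change; the single axial force P common to all segments must satisfy P Σ Lᵢ/(AᵢEᵢ) = δ_free.
The series flexibility is Σ Lᵢ/(AᵢEᵢ) = 525/(650×199×10³) + 700/(900×26×10³) + 600/(2475×102×10³) = 3.635×10⁻⁵ mm/N.
So P = 3.049 / 3.635×10⁻⁵ = 83.87 kN, tensile.

P ≈ 83.9 kN (tensile)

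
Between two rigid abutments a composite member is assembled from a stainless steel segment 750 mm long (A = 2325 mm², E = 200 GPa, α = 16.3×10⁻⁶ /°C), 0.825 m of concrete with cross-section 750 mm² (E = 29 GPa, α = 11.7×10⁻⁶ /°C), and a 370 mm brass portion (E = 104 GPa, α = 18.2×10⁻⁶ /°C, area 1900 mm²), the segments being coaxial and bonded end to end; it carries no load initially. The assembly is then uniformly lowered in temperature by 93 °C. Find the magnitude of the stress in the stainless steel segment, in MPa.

Free thermal contraction of the whole bar: Σ αᵢΔT Lᵢ = 16.3×10⁻⁶×93×750 + 11.7×10⁻⁶×93×825 + 18.2×10⁻⁶×93×370 = 2.661 mm.
The walls prevent any net length change, so an axial force P (same in every segment) develops. Compatibility: P · Σ Lᵢ/(AᵢEᵢ) = δ_free.
The series flexibility is Σ Lᵢ/(AᵢEᵢ) = 750/(2325×200×10³) + 825/(750×29×10³) + 370/(1900×104×10³) = 4.142×10⁻⁵ mm/N.
So P = 2.661 / 4.142×10⁻⁵ = 64.25 kN, tensile.
σ_{stainless steel} = P / A = 64250 / 2325 = 27.63 MPa.

σ ≈ 27.6 MPa (tensile)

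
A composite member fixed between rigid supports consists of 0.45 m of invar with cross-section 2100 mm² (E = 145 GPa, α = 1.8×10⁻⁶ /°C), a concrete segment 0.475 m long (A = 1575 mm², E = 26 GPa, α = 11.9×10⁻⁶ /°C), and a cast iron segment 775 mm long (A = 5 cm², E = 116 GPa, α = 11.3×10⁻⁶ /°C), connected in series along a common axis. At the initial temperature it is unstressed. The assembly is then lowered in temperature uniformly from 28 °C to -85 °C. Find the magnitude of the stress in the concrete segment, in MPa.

If the supports were absent, the total length change would be Σ αᵢΔT Lᵢ = 1.8×10⁻⁶×113×450 + 11.9×10⁻⁶×113×475 + 11.3×10⁻⁶×113×775 = 1.72 mm.
The walls prevent any net length change, so an axial force P (same in every segment) develops. Compatibility: P · Σ Lᵢ/(AᵢEᵢ) = δ_free.
The series flexibility is Σ Lᵢ/(AᵢEᵢ) = 450/(2100×145×10³) + 475/(1575×26×10³) + 775/(500×116×10³) = 2.644×10⁻⁵ mm/N.
Hence P = δ_free / Σ(L/AE) = 1.72/2.644×10⁻⁵ = 65.05 kN (tensile).
σ_{concrete} = P / A = 65050 / 1575 = 41.3 MPa.

σ ≈ 41.3 MPa (tensile)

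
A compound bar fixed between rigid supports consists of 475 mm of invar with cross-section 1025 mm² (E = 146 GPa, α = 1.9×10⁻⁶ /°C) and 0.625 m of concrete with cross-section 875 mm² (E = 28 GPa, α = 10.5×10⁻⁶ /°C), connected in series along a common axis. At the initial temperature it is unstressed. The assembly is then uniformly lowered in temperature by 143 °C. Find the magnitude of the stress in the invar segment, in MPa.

If the supports were absent, the total length change would be Σ αᵢΔT Lᵢ = 1.9×10⁻⁶×143×475 + 10.5×10⁻⁶×143×625 = 1.067 mm.
The walls prevent any net length change, so an axial force P (same in every segment) develops. Compatibility: P · Σ Lᵢ/(AᵢEᵢ) = δ_free.
The series flexibility is Σ Lᵢ/(AᵢEᵢ) = 475/(1025×146×10³) + 625/(875×28×10³) = 2.868×10⁻⁵ mm/N.
Hence P = δ_free / Σ(L/AE) = 1.067/2.868×10⁻⁵ = 37.22 kN (tensile).
σ_{invar} = P / A = 37220 / 1025 = 36.31 MPa.

σ ≈ 36.3 MPa (tensile)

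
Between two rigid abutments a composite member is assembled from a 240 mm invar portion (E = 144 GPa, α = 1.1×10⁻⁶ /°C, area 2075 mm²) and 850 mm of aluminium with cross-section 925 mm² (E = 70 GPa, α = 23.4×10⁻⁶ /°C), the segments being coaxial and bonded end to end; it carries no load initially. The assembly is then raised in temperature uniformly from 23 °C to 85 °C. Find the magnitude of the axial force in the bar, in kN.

If the supports were absent, the total length change would be Σ αᵢΔT Lᵢ = 1.1×10⁻⁶×62×240 + 23.4×10⁻⁶×62×850 = 1.25 mm.
The walls prevent any net length change, so an axial force P (same in every segment) develops. Compatibility: P · Σ Lᵢ/(AᵢEᵢ) = δ_free.
The series flexibility is Σ Lᵢ/(AᵢEᵢ) = 240/(2075×144×10³) + 850/(925×70×10³) = 1.393×10⁻⁵ mm/N.
P = 1.25 / 1.393×10⁻⁵ = 89700 N = 89.7 kN, compressive.

P ≈ 89.7 kN (compressive)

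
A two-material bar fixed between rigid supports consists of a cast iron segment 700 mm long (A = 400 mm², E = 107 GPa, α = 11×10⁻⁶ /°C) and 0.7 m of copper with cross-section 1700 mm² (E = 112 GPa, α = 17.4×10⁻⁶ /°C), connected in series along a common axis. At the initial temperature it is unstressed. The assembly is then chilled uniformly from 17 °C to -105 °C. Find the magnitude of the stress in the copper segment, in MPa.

Free thermal contraction of the whole bar: Σ αᵢΔT Lᵢ = 11×10⁻⁶×122×700 + 17.4×10⁻⁶×122×700 = 2.425 mm.
The rigid supports impose zero overall length change; the single axial force P common to all segments must satisfy P Σ Lᵢ/(AᵢEᵢ) = δ_free.
The series flexibility is Σ Lᵢ/(AᵢEᵢ) = 700/(400×107×10³) + 700/(1700×112×10³) = 2.003×10⁻⁵ mm/N.
Hence P = δ_free / Σ(L/AE) = 2.425/2.003×10⁻⁵ = 121.1 kN (tensile).
σ_{copper} = P / A = 121100 / 1700 = 71.22 MPa.

σ ≈ 71.2 MPa (tensile)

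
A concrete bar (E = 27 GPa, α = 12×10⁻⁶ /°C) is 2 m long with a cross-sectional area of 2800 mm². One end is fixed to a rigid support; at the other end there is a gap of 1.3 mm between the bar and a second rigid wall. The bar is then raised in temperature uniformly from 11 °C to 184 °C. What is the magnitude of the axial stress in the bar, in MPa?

Free thermal elongation = αΔT L = 12×10⁻⁶ × 173 × 2000 = 4.152 mm.
After closing the 1.3 mm clearance, 4.152 − 1.3 = 2.852 mm of expansion remains to be suppressed by the wall.
So σ = E(δ_free − g)/L = 27×10³ × 2.852/2000 = 38.5 MPa.

σ ≈ 38.5 MPa (compressive)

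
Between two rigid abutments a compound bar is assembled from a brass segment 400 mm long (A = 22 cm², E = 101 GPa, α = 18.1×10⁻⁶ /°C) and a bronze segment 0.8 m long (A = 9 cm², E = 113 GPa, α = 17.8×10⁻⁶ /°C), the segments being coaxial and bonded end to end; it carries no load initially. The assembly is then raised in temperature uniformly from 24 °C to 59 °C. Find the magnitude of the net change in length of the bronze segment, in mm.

If the supports were absent, the total length change would be Σ αᵢΔT Lᵢ = 18.1×10⁻⁶×35×400 + 17.8×10⁻⁶×35×800 = 0.7518 mm.
The rigid supports impose zero overall length change; the single axial force P common to all segments must satisfy P Σ Lᵢ/(AᵢEᵢ) = δ_free.
Σ Lᵢ/(AᵢEᵢ) = 400/(2200×101×10³) + 800/(900×113×10³) = 9.666×10⁻⁶ mm/N.
P = 0.7518 / 9.666×10⁻⁶ = 77770 N = 77.77 kN, compressive.
For the bronze segment, free thermal change = 17.8×10⁻⁶×35×800 = 0.4984 mm and elastic change from P = 77770×800/(900×113×10³) = 0.6118 mm; these oppose, so the net change is 0.113 mm (segment shortens).

|ΔL| ≈ 0.113 mm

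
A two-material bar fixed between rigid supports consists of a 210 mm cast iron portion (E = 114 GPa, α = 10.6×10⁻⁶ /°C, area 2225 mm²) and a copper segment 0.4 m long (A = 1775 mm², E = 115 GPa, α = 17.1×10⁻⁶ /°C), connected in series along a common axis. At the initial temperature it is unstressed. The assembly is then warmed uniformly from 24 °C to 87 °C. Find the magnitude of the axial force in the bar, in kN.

P ≈ 205 kN (compressive)

If the supports were absent, the total length change would be Σ αᵢΔT Lᵢ = 10.6×10⁻⁶×63×210 + 17.1×10⁻⁶×63×400 = 0.5712 mm.
The rigid supports impose zero overall length change; the single axial force P common to all segments must satisfy P Σ Lᵢ/(AᵢEᵢ) = δ_free.
The series flexibility is Σ Lᵢ/(AᵢEᵢ) = 210/(2225×114×10³) + 400/(1775×115×10³) = 2.787×10⁻⁶ mm/N.
P = 0.5712 / 2.787×10⁻⁶ = 204900 N = 204.9 kN, compressive.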